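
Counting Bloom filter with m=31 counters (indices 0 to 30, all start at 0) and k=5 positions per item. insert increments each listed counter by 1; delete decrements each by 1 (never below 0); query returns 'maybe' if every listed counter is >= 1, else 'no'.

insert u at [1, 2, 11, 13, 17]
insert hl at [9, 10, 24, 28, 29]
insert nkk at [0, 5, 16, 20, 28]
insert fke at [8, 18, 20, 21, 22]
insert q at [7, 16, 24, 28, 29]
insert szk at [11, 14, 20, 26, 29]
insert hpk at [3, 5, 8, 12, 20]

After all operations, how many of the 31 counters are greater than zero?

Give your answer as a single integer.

Answer: 23

Derivation:
Step 1: insert u at [1, 2, 11, 13, 17] -> counters=[0,1,1,0,0,0,0,0,0,0,0,1,0,1,0,0,0,1,0,0,0,0,0,0,0,0,0,0,0,0,0]
Step 2: insert hl at [9, 10, 24, 28, 29] -> counters=[0,1,1,0,0,0,0,0,0,1,1,1,0,1,0,0,0,1,0,0,0,0,0,0,1,0,0,0,1,1,0]
Step 3: insert nkk at [0, 5, 16, 20, 28] -> counters=[1,1,1,0,0,1,0,0,0,1,1,1,0,1,0,0,1,1,0,0,1,0,0,0,1,0,0,0,2,1,0]
Step 4: insert fke at [8, 18, 20, 21, 22] -> counters=[1,1,1,0,0,1,0,0,1,1,1,1,0,1,0,0,1,1,1,0,2,1,1,0,1,0,0,0,2,1,0]
Step 5: insert q at [7, 16, 24, 28, 29] -> counters=[1,1,1,0,0,1,0,1,1,1,1,1,0,1,0,0,2,1,1,0,2,1,1,0,2,0,0,0,3,2,0]
Step 6: insert szk at [11, 14, 20, 26, 29] -> counters=[1,1,1,0,0,1,0,1,1,1,1,2,0,1,1,0,2,1,1,0,3,1,1,0,2,0,1,0,3,3,0]
Step 7: insert hpk at [3, 5, 8, 12, 20] -> counters=[1,1,1,1,0,2,0,1,2,1,1,2,1,1,1,0,2,1,1,0,4,1,1,0,2,0,1,0,3,3,0]
Final counters=[1,1,1,1,0,2,0,1,2,1,1,2,1,1,1,0,2,1,1,0,4,1,1,0,2,0,1,0,3,3,0] -> 23 nonzero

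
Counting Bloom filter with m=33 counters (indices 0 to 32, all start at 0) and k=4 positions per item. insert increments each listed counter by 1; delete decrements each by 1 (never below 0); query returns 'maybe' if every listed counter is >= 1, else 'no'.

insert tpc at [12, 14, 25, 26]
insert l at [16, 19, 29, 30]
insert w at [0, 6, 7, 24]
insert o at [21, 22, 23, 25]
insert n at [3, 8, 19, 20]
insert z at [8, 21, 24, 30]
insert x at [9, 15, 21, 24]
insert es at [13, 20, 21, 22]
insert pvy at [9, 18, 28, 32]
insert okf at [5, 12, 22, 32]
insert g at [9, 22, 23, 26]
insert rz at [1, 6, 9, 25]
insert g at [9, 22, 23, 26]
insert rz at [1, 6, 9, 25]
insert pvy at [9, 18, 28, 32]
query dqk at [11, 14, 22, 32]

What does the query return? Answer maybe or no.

Answer: no

Derivation:
Step 1: insert tpc at [12, 14, 25, 26] -> counters=[0,0,0,0,0,0,0,0,0,0,0,0,1,0,1,0,0,0,0,0,0,0,0,0,0,1,1,0,0,0,0,0,0]
Step 2: insert l at [16, 19, 29, 30] -> counters=[0,0,0,0,0,0,0,0,0,0,0,0,1,0,1,0,1,0,0,1,0,0,0,0,0,1,1,0,0,1,1,0,0]
Step 3: insert w at [0, 6, 7, 24] -> counters=[1,0,0,0,0,0,1,1,0,0,0,0,1,0,1,0,1,0,0,1,0,0,0,0,1,1,1,0,0,1,1,0,0]
Step 4: insert o at [21, 22, 23, 25] -> counters=[1,0,0,0,0,0,1,1,0,0,0,0,1,0,1,0,1,0,0,1,0,1,1,1,1,2,1,0,0,1,1,0,0]
Step 5: insert n at [3, 8, 19, 20] -> counters=[1,0,0,1,0,0,1,1,1,0,0,0,1,0,1,0,1,0,0,2,1,1,1,1,1,2,1,0,0,1,1,0,0]
Step 6: insert z at [8, 21, 24, 30] -> counters=[1,0,0,1,0,0,1,1,2,0,0,0,1,0,1,0,1,0,0,2,1,2,1,1,2,2,1,0,0,1,2,0,0]
Step 7: insert x at [9, 15, 21, 24] -> counters=[1,0,0,1,0,0,1,1,2,1,0,0,1,0,1,1,1,0,0,2,1,3,1,1,3,2,1,0,0,1,2,0,0]
Step 8: insert es at [13, 20, 21, 22] -> counters=[1,0,0,1,0,0,1,1,2,1,0,0,1,1,1,1,1,0,0,2,2,4,2,1,3,2,1,0,0,1,2,0,0]
Step 9: insert pvy at [9, 18, 28, 32] -> counters=[1,0,0,1,0,0,1,1,2,2,0,0,1,1,1,1,1,0,1,2,2,4,2,1,3,2,1,0,1,1,2,0,1]
Step 10: insert okf at [5, 12, 22, 32] -> counters=[1,0,0,1,0,1,1,1,2,2,0,0,2,1,1,1,1,0,1,2,2,4,3,1,3,2,1,0,1,1,2,0,2]
Step 11: insert g at [9, 22, 23, 26] -> counters=[1,0,0,1,0,1,1,1,2,3,0,0,2,1,1,1,1,0,1,2,2,4,4,2,3,2,2,0,1,1,2,0,2]
Step 12: insert rz at [1, 6, 9, 25] -> counters=[1,1,0,1,0,1,2,1,2,4,0,0,2,1,1,1,1,0,1,2,2,4,4,2,3,3,2,0,1,1,2,0,2]
Step 13: insert g at [9, 22, 23, 26] -> counters=[1,1,0,1,0,1,2,1,2,5,0,0,2,1,1,1,1,0,1,2,2,4,5,3,3,3,3,0,1,1,2,0,2]
Step 14: insert rz at [1, 6, 9, 25] -> counters=[1,2,0,1,0,1,3,1,2,6,0,0,2,1,1,1,1,0,1,2,2,4,5,3,3,4,3,0,1,1,2,0,2]
Step 15: insert pvy at [9, 18, 28, 32] -> counters=[1,2,0,1,0,1,3,1,2,7,0,0,2,1,1,1,1,0,2,2,2,4,5,3,3,4,3,0,2,1,2,0,3]
Query dqk: check counters[11]=0 counters[14]=1 counters[22]=5 counters[32]=3 -> no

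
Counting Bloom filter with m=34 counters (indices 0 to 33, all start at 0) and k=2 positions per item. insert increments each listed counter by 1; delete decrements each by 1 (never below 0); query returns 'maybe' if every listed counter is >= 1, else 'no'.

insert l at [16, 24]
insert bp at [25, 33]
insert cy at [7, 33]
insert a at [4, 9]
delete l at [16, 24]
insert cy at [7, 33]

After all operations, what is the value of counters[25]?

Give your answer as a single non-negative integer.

Step 1: insert l at [16, 24] -> counters=[0,0,0,0,0,0,0,0,0,0,0,0,0,0,0,0,1,0,0,0,0,0,0,0,1,0,0,0,0,0,0,0,0,0]
Step 2: insert bp at [25, 33] -> counters=[0,0,0,0,0,0,0,0,0,0,0,0,0,0,0,0,1,0,0,0,0,0,0,0,1,1,0,0,0,0,0,0,0,1]
Step 3: insert cy at [7, 33] -> counters=[0,0,0,0,0,0,0,1,0,0,0,0,0,0,0,0,1,0,0,0,0,0,0,0,1,1,0,0,0,0,0,0,0,2]
Step 4: insert a at [4, 9] -> counters=[0,0,0,0,1,0,0,1,0,1,0,0,0,0,0,0,1,0,0,0,0,0,0,0,1,1,0,0,0,0,0,0,0,2]
Step 5: delete l at [16, 24] -> counters=[0,0,0,0,1,0,0,1,0,1,0,0,0,0,0,0,0,0,0,0,0,0,0,0,0,1,0,0,0,0,0,0,0,2]
Step 6: insert cy at [7, 33] -> counters=[0,0,0,0,1,0,0,2,0,1,0,0,0,0,0,0,0,0,0,0,0,0,0,0,0,1,0,0,0,0,0,0,0,3]
Final counters=[0,0,0,0,1,0,0,2,0,1,0,0,0,0,0,0,0,0,0,0,0,0,0,0,0,1,0,0,0,0,0,0,0,3] -> counters[25]=1

Answer: 1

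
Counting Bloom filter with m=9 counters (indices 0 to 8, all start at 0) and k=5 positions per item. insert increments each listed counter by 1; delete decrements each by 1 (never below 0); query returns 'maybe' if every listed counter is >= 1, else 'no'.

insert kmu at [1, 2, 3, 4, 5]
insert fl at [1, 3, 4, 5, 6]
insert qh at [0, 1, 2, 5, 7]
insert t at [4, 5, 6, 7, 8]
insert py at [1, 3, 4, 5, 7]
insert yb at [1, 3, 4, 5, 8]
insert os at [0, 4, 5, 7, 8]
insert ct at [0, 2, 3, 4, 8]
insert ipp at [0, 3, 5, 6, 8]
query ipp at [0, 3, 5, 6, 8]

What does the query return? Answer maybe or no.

Answer: maybe

Derivation:
Step 1: insert kmu at [1, 2, 3, 4, 5] -> counters=[0,1,1,1,1,1,0,0,0]
Step 2: insert fl at [1, 3, 4, 5, 6] -> counters=[0,2,1,2,2,2,1,0,0]
Step 3: insert qh at [0, 1, 2, 5, 7] -> counters=[1,3,2,2,2,3,1,1,0]
Step 4: insert t at [4, 5, 6, 7, 8] -> counters=[1,3,2,2,3,4,2,2,1]
Step 5: insert py at [1, 3, 4, 5, 7] -> counters=[1,4,2,3,4,5,2,3,1]
Step 6: insert yb at [1, 3, 4, 5, 8] -> counters=[1,5,2,4,5,6,2,3,2]
Step 7: insert os at [0, 4, 5, 7, 8] -> counters=[2,5,2,4,6,7,2,4,3]
Step 8: insert ct at [0, 2, 3, 4, 8] -> counters=[3,5,3,5,7,7,2,4,4]
Step 9: insert ipp at [0, 3, 5, 6, 8] -> counters=[4,5,3,6,7,8,3,4,5]
Query ipp: check counters[0]=4 counters[3]=6 counters[5]=8 counters[6]=3 counters[8]=5 -> maybe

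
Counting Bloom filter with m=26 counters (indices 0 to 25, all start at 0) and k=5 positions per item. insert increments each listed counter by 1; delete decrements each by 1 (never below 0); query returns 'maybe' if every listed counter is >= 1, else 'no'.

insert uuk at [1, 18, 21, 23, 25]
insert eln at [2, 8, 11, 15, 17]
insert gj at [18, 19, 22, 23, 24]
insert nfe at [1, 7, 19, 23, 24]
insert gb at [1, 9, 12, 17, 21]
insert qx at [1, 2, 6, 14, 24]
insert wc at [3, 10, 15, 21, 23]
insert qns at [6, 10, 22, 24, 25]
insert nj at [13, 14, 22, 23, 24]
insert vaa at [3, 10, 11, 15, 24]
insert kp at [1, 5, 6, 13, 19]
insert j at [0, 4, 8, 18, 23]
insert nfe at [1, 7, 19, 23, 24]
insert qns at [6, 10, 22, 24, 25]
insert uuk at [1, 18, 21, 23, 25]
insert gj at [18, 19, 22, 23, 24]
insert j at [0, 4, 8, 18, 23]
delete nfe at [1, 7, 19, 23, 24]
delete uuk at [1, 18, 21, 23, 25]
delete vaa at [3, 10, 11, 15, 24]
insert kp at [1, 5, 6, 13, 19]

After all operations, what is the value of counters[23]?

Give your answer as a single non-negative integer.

Answer: 8

Derivation:
Step 1: insert uuk at [1, 18, 21, 23, 25] -> counters=[0,1,0,0,0,0,0,0,0,0,0,0,0,0,0,0,0,0,1,0,0,1,0,1,0,1]
Step 2: insert eln at [2, 8, 11, 15, 17] -> counters=[0,1,1,0,0,0,0,0,1,0,0,1,0,0,0,1,0,1,1,0,0,1,0,1,0,1]
Step 3: insert gj at [18, 19, 22, 23, 24] -> counters=[0,1,1,0,0,0,0,0,1,0,0,1,0,0,0,1,0,1,2,1,0,1,1,2,1,1]
Step 4: insert nfe at [1, 7, 19, 23, 24] -> counters=[0,2,1,0,0,0,0,1,1,0,0,1,0,0,0,1,0,1,2,2,0,1,1,3,2,1]
Step 5: insert gb at [1, 9, 12, 17, 21] -> counters=[0,3,1,0,0,0,0,1,1,1,0,1,1,0,0,1,0,2,2,2,0,2,1,3,2,1]
Step 6: insert qx at [1, 2, 6, 14, 24] -> counters=[0,4,2,0,0,0,1,1,1,1,0,1,1,0,1,1,0,2,2,2,0,2,1,3,3,1]
Step 7: insert wc at [3, 10, 15, 21, 23] -> counters=[0,4,2,1,0,0,1,1,1,1,1,1,1,0,1,2,0,2,2,2,0,3,1,4,3,1]
Step 8: insert qns at [6, 10, 22, 24, 25] -> counters=[0,4,2,1,0,0,2,1,1,1,2,1,1,0,1,2,0,2,2,2,0,3,2,4,4,2]
Step 9: insert nj at [13, 14, 22, 23, 24] -> counters=[0,4,2,1,0,0,2,1,1,1,2,1,1,1,2,2,0,2,2,2,0,3,3,5,5,2]
Step 10: insert vaa at [3, 10, 11, 15, 24] -> counters=[0,4,2,2,0,0,2,1,1,1,3,2,1,1,2,3,0,2,2,2,0,3,3,5,6,2]
Step 11: insert kp at [1, 5, 6, 13, 19] -> counters=[0,5,2,2,0,1,3,1,1,1,3,2,1,2,2,3,0,2,2,3,0,3,3,5,6,2]
Step 12: insert j at [0, 4, 8, 18, 23] -> counters=[1,5,2,2,1,1,3,1,2,1,3,2,1,2,2,3,0,2,3,3,0,3,3,6,6,2]
Step 13: insert nfe at [1, 7, 19, 23, 24] -> counters=[1,6,2,2,1,1,3,2,2,1,3,2,1,2,2,3,0,2,3,4,0,3,3,7,7,2]
Step 14: insert qns at [6, 10, 22, 24, 25] -> counters=[1,6,2,2,1,1,4,2,2,1,4,2,1,2,2,3,0,2,3,4,0,3,4,7,8,3]
Step 15: insert uuk at [1, 18, 21, 23, 25] -> counters=[1,7,2,2,1,1,4,2,2,1,4,2,1,2,2,3,0,2,4,4,0,4,4,8,8,4]
Step 16: insert gj at [18, 19, 22, 23, 24] -> counters=[1,7,2,2,1,1,4,2,2,1,4,2,1,2,2,3,0,2,5,5,0,4,5,9,9,4]
Step 17: insert j at [0, 4, 8, 18, 23] -> counters=[2,7,2,2,2,1,4,2,3,1,4,2,1,2,2,3,0,2,6,5,0,4,5,10,9,4]
Step 18: delete nfe at [1, 7, 19, 23, 24] -> counters=[2,6,2,2,2,1,4,1,3,1,4,2,1,2,2,3,0,2,6,4,0,4,5,9,8,4]
Step 19: delete uuk at [1, 18, 21, 23, 25] -> counters=[2,5,2,2,2,1,4,1,3,1,4,2,1,2,2,3,0,2,5,4,0,3,5,8,8,3]
Step 20: delete vaa at [3, 10, 11, 15, 24] -> counters=[2,5,2,1,2,1,4,1,3,1,3,1,1,2,2,2,0,2,5,4,0,3,5,8,7,3]
Step 21: insert kp at [1, 5, 6, 13, 19] -> counters=[2,6,2,1,2,2,5,1,3,1,3,1,1,3,2,2,0,2,5,5,0,3,5,8,7,3]
Final counters=[2,6,2,1,2,2,5,1,3,1,3,1,1,3,2,2,0,2,5,5,0,3,5,8,7,3] -> counters[23]=8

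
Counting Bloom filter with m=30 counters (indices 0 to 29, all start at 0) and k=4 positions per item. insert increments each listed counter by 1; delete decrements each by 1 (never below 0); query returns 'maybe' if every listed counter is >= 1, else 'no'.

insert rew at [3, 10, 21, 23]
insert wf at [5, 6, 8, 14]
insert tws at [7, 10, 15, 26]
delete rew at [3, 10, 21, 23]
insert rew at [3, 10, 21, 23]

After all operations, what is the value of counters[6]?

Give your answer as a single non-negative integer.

Step 1: insert rew at [3, 10, 21, 23] -> counters=[0,0,0,1,0,0,0,0,0,0,1,0,0,0,0,0,0,0,0,0,0,1,0,1,0,0,0,0,0,0]
Step 2: insert wf at [5, 6, 8, 14] -> counters=[0,0,0,1,0,1,1,0,1,0,1,0,0,0,1,0,0,0,0,0,0,1,0,1,0,0,0,0,0,0]
Step 3: insert tws at [7, 10, 15, 26] -> counters=[0,0,0,1,0,1,1,1,1,0,2,0,0,0,1,1,0,0,0,0,0,1,0,1,0,0,1,0,0,0]
Step 4: delete rew at [3, 10, 21, 23] -> counters=[0,0,0,0,0,1,1,1,1,0,1,0,0,0,1,1,0,0,0,0,0,0,0,0,0,0,1,0,0,0]
Step 5: insert rew at [3, 10, 21, 23] -> counters=[0,0,0,1,0,1,1,1,1,0,2,0,0,0,1,1,0,0,0,0,0,1,0,1,0,0,1,0,0,0]
Final counters=[0,0,0,1,0,1,1,1,1,0,2,0,0,0,1,1,0,0,0,0,0,1,0,1,0,0,1,0,0,0] -> counters[6]=1

Answer: 1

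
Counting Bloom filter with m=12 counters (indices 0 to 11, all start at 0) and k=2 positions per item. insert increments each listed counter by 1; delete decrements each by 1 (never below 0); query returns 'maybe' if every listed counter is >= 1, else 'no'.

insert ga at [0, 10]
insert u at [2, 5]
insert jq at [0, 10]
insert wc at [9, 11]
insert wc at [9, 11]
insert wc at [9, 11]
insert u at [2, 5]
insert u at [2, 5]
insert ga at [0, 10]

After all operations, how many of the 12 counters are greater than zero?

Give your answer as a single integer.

Answer: 6

Derivation:
Step 1: insert ga at [0, 10] -> counters=[1,0,0,0,0,0,0,0,0,0,1,0]
Step 2: insert u at [2, 5] -> counters=[1,0,1,0,0,1,0,0,0,0,1,0]
Step 3: insert jq at [0, 10] -> counters=[2,0,1,0,0,1,0,0,0,0,2,0]
Step 4: insert wc at [9, 11] -> counters=[2,0,1,0,0,1,0,0,0,1,2,1]
Step 5: insert wc at [9, 11] -> counters=[2,0,1,0,0,1,0,0,0,2,2,2]
Step 6: insert wc at [9, 11] -> counters=[2,0,1,0,0,1,0,0,0,3,2,3]
Step 7: insert u at [2, 5] -> counters=[2,0,2,0,0,2,0,0,0,3,2,3]
Step 8: insert u at [2, 5] -> counters=[2,0,3,0,0,3,0,0,0,3,2,3]
Step 9: insert ga at [0, 10] -> counters=[3,0,3,0,0,3,0,0,0,3,3,3]
Final counters=[3,0,3,0,0,3,0,0,0,3,3,3] -> 6 nonzero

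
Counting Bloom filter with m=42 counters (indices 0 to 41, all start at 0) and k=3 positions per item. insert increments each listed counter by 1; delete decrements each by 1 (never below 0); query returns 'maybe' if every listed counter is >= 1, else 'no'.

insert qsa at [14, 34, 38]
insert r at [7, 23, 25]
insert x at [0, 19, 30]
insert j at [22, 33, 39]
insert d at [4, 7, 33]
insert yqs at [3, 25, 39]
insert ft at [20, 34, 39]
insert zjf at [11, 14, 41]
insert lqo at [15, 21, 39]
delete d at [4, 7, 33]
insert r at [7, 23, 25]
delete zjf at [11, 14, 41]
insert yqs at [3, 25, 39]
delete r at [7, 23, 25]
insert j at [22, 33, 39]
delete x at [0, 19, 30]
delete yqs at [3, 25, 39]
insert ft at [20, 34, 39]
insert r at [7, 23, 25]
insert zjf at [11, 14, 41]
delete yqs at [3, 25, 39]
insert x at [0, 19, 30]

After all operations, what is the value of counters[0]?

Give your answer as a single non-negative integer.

Answer: 1

Derivation:
Step 1: insert qsa at [14, 34, 38] -> counters=[0,0,0,0,0,0,0,0,0,0,0,0,0,0,1,0,0,0,0,0,0,0,0,0,0,0,0,0,0,0,0,0,0,0,1,0,0,0,1,0,0,0]
Step 2: insert r at [7, 23, 25] -> counters=[0,0,0,0,0,0,0,1,0,0,0,0,0,0,1,0,0,0,0,0,0,0,0,1,0,1,0,0,0,0,0,0,0,0,1,0,0,0,1,0,0,0]
Step 3: insert x at [0, 19, 30] -> counters=[1,0,0,0,0,0,0,1,0,0,0,0,0,0,1,0,0,0,0,1,0,0,0,1,0,1,0,0,0,0,1,0,0,0,1,0,0,0,1,0,0,0]
Step 4: insert j at [22, 33, 39] -> counters=[1,0,0,0,0,0,0,1,0,0,0,0,0,0,1,0,0,0,0,1,0,0,1,1,0,1,0,0,0,0,1,0,0,1,1,0,0,0,1,1,0,0]
Step 5: insert d at [4, 7, 33] -> counters=[1,0,0,0,1,0,0,2,0,0,0,0,0,0,1,0,0,0,0,1,0,0,1,1,0,1,0,0,0,0,1,0,0,2,1,0,0,0,1,1,0,0]
Step 6: insert yqs at [3, 25, 39] -> counters=[1,0,0,1,1,0,0,2,0,0,0,0,0,0,1,0,0,0,0,1,0,0,1,1,0,2,0,0,0,0,1,0,0,2,1,0,0,0,1,2,0,0]
Step 7: insert ft at [20, 34, 39] -> counters=[1,0,0,1,1,0,0,2,0,0,0,0,0,0,1,0,0,0,0,1,1,0,1,1,0,2,0,0,0,0,1,0,0,2,2,0,0,0,1,3,0,0]
Step 8: insert zjf at [11, 14, 41] -> counters=[1,0,0,1,1,0,0,2,0,0,0,1,0,0,2,0,0,0,0,1,1,0,1,1,0,2,0,0,0,0,1,0,0,2,2,0,0,0,1,3,0,1]
Step 9: insert lqo at [15, 21, 39] -> counters=[1,0,0,1,1,0,0,2,0,0,0,1,0,0,2,1,0,0,0,1,1,1,1,1,0,2,0,0,0,0,1,0,0,2,2,0,0,0,1,4,0,1]
Step 10: delete d at [4, 7, 33] -> counters=[1,0,0,1,0,0,0,1,0,0,0,1,0,0,2,1,0,0,0,1,1,1,1,1,0,2,0,0,0,0,1,0,0,1,2,0,0,0,1,4,0,1]
Step 11: insert r at [7, 23, 25] -> counters=[1,0,0,1,0,0,0,2,0,0,0,1,0,0,2,1,0,0,0,1,1,1,1,2,0,3,0,0,0,0,1,0,0,1,2,0,0,0,1,4,0,1]
Step 12: delete zjf at [11, 14, 41] -> counters=[1,0,0,1,0,0,0,2,0,0,0,0,0,0,1,1,0,0,0,1,1,1,1,2,0,3,0,0,0,0,1,0,0,1,2,0,0,0,1,4,0,0]
Step 13: insert yqs at [3, 25, 39] -> counters=[1,0,0,2,0,0,0,2,0,0,0,0,0,0,1,1,0,0,0,1,1,1,1,2,0,4,0,0,0,0,1,0,0,1,2,0,0,0,1,5,0,0]
Step 14: delete r at [7, 23, 25] -> counters=[1,0,0,2,0,0,0,1,0,0,0,0,0,0,1,1,0,0,0,1,1,1,1,1,0,3,0,0,0,0,1,0,0,1,2,0,0,0,1,5,0,0]
Step 15: insert j at [22, 33, 39] -> counters=[1,0,0,2,0,0,0,1,0,0,0,0,0,0,1,1,0,0,0,1,1,1,2,1,0,3,0,0,0,0,1,0,0,2,2,0,0,0,1,6,0,0]
Step 16: delete x at [0, 19, 30] -> counters=[0,0,0,2,0,0,0,1,0,0,0,0,0,0,1,1,0,0,0,0,1,1,2,1,0,3,0,0,0,0,0,0,0,2,2,0,0,0,1,6,0,0]
Step 17: delete yqs at [3, 25, 39] -> counters=[0,0,0,1,0,0,0,1,0,0,0,0,0,0,1,1,0,0,0,0,1,1,2,1,0,2,0,0,0,0,0,0,0,2,2,0,0,0,1,5,0,0]
Step 18: insert ft at [20, 34, 39] -> counters=[0,0,0,1,0,0,0,1,0,0,0,0,0,0,1,1,0,0,0,0,2,1,2,1,0,2,0,0,0,0,0,0,0,2,3,0,0,0,1,6,0,0]
Step 19: insert r at [7, 23, 25] -> counters=[0,0,0,1,0,0,0,2,0,0,0,0,0,0,1,1,0,0,0,0,2,1,2,2,0,3,0,0,0,0,0,0,0,2,3,0,0,0,1,6,0,0]
Step 20: insert zjf at [11, 14, 41] -> counters=[0,0,0,1,0,0,0,2,0,0,0,1,0,0,2,1,0,0,0,0,2,1,2,2,0,3,0,0,0,0,0,0,0,2,3,0,0,0,1,6,0,1]
Step 21: delete yqs at [3, 25, 39] -> counters=[0,0,0,0,0,0,0,2,0,0,0,1,0,0,2,1,0,0,0,0,2,1,2,2,0,2,0,0,0,0,0,0,0,2,3,0,0,0,1,5,0,1]
Step 22: insert x at [0, 19, 30] -> counters=[1,0,0,0,0,0,0,2,0,0,0,1,0,0,2,1,0,0,0,1,2,1,2,2,0,2,0,0,0,0,1,0,0,2,3,0,0,0,1,5,0,1]
Final counters=[1,0,0,0,0,0,0,2,0,0,0,1,0,0,2,1,0,0,0,1,2,1,2,2,0,2,0,0,0,0,1,0,0,2,3,0,0,0,1,5,0,1] -> counters[0]=1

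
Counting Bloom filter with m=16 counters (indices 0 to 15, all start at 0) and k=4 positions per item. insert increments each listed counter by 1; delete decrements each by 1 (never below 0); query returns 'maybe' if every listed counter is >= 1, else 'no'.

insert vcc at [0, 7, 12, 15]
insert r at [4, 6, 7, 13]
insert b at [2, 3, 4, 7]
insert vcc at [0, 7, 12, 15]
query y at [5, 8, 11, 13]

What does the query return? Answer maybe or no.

Step 1: insert vcc at [0, 7, 12, 15] -> counters=[1,0,0,0,0,0,0,1,0,0,0,0,1,0,0,1]
Step 2: insert r at [4, 6, 7, 13] -> counters=[1,0,0,0,1,0,1,2,0,0,0,0,1,1,0,1]
Step 3: insert b at [2, 3, 4, 7] -> counters=[1,0,1,1,2,0,1,3,0,0,0,0,1,1,0,1]
Step 4: insert vcc at [0, 7, 12, 15] -> counters=[2,0,1,1,2,0,1,4,0,0,0,0,2,1,0,2]
Query y: check counters[5]=0 counters[8]=0 counters[11]=0 counters[13]=1 -> no

Answer: no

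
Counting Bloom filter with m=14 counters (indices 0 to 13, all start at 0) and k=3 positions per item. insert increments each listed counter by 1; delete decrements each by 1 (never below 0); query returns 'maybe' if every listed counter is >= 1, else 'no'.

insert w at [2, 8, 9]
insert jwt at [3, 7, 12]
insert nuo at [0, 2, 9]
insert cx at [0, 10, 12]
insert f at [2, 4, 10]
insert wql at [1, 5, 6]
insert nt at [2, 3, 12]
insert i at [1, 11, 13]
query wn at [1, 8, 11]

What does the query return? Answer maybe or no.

Step 1: insert w at [2, 8, 9] -> counters=[0,0,1,0,0,0,0,0,1,1,0,0,0,0]
Step 2: insert jwt at [3, 7, 12] -> counters=[0,0,1,1,0,0,0,1,1,1,0,0,1,0]
Step 3: insert nuo at [0, 2, 9] -> counters=[1,0,2,1,0,0,0,1,1,2,0,0,1,0]
Step 4: insert cx at [0, 10, 12] -> counters=[2,0,2,1,0,0,0,1,1,2,1,0,2,0]
Step 5: insert f at [2, 4, 10] -> counters=[2,0,3,1,1,0,0,1,1,2,2,0,2,0]
Step 6: insert wql at [1, 5, 6] -> counters=[2,1,3,1,1,1,1,1,1,2,2,0,2,0]
Step 7: insert nt at [2, 3, 12] -> counters=[2,1,4,2,1,1,1,1,1,2,2,0,3,0]
Step 8: insert i at [1, 11, 13] -> counters=[2,2,4,2,1,1,1,1,1,2,2,1,3,1]
Query wn: check counters[1]=2 counters[8]=1 counters[11]=1 -> maybe

Answer: maybe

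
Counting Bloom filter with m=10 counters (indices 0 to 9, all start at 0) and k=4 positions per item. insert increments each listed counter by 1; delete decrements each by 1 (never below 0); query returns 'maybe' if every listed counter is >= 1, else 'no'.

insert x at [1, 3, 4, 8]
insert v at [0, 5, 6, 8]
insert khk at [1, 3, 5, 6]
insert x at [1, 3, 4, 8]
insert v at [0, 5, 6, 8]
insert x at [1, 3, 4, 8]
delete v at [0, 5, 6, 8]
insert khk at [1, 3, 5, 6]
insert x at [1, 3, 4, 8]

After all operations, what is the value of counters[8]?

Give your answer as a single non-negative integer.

Answer: 5

Derivation:
Step 1: insert x at [1, 3, 4, 8] -> counters=[0,1,0,1,1,0,0,0,1,0]
Step 2: insert v at [0, 5, 6, 8] -> counters=[1,1,0,1,1,1,1,0,2,0]
Step 3: insert khk at [1, 3, 5, 6] -> counters=[1,2,0,2,1,2,2,0,2,0]
Step 4: insert x at [1, 3, 4, 8] -> counters=[1,3,0,3,2,2,2,0,3,0]
Step 5: insert v at [0, 5, 6, 8] -> counters=[2,3,0,3,2,3,3,0,4,0]
Step 6: insert x at [1, 3, 4, 8] -> counters=[2,4,0,4,3,3,3,0,5,0]
Step 7: delete v at [0, 5, 6, 8] -> counters=[1,4,0,4,3,2,2,0,4,0]
Step 8: insert khk at [1, 3, 5, 6] -> counters=[1,5,0,5,3,3,3,0,4,0]
Step 9: insert x at [1, 3, 4, 8] -> counters=[1,6,0,6,4,3,3,0,5,0]
Final counters=[1,6,0,6,4,3,3,0,5,0] -> counters[8]=5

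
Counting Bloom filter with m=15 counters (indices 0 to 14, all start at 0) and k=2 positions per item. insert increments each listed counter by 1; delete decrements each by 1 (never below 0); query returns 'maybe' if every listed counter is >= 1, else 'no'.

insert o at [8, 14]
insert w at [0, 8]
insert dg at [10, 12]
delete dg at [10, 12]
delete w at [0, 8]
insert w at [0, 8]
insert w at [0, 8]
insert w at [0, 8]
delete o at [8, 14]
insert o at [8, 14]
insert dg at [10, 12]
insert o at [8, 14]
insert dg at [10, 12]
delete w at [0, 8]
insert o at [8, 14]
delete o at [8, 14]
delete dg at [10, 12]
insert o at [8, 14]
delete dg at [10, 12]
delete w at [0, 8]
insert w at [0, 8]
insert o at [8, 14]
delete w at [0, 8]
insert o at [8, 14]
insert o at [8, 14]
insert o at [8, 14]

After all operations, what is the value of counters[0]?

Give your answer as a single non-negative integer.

Step 1: insert o at [8, 14] -> counters=[0,0,0,0,0,0,0,0,1,0,0,0,0,0,1]
Step 2: insert w at [0, 8] -> counters=[1,0,0,0,0,0,0,0,2,0,0,0,0,0,1]
Step 3: insert dg at [10, 12] -> counters=[1,0,0,0,0,0,0,0,2,0,1,0,1,0,1]
Step 4: delete dg at [10, 12] -> counters=[1,0,0,0,0,0,0,0,2,0,0,0,0,0,1]
Step 5: delete w at [0, 8] -> counters=[0,0,0,0,0,0,0,0,1,0,0,0,0,0,1]
Step 6: insert w at [0, 8] -> counters=[1,0,0,0,0,0,0,0,2,0,0,0,0,0,1]
Step 7: insert w at [0, 8] -> counters=[2,0,0,0,0,0,0,0,3,0,0,0,0,0,1]
Step 8: insert w at [0, 8] -> counters=[3,0,0,0,0,0,0,0,4,0,0,0,0,0,1]
Step 9: delete o at [8, 14] -> counters=[3,0,0,0,0,0,0,0,3,0,0,0,0,0,0]
Step 10: insert o at [8, 14] -> counters=[3,0,0,0,0,0,0,0,4,0,0,0,0,0,1]
Step 11: insert dg at [10, 12] -> counters=[3,0,0,0,0,0,0,0,4,0,1,0,1,0,1]
Step 12: insert o at [8, 14] -> counters=[3,0,0,0,0,0,0,0,5,0,1,0,1,0,2]
Step 13: insert dg at [10, 12] -> counters=[3,0,0,0,0,0,0,0,5,0,2,0,2,0,2]
Step 14: delete w at [0, 8] -> counters=[2,0,0,0,0,0,0,0,4,0,2,0,2,0,2]
Step 15: insert o at [8, 14] -> counters=[2,0,0,0,0,0,0,0,5,0,2,0,2,0,3]
Step 16: delete o at [8, 14] -> counters=[2,0,0,0,0,0,0,0,4,0,2,0,2,0,2]
Step 17: delete dg at [10, 12] -> counters=[2,0,0,0,0,0,0,0,4,0,1,0,1,0,2]
Step 18: insert o at [8, 14] -> counters=[2,0,0,0,0,0,0,0,5,0,1,0,1,0,3]
Step 19: delete dg at [10, 12] -> counters=[2,0,0,0,0,0,0,0,5,0,0,0,0,0,3]
Step 20: delete w at [0, 8] -> counters=[1,0,0,0,0,0,0,0,4,0,0,0,0,0,3]
Step 21: insert w at [0, 8] -> counters=[2,0,0,0,0,0,0,0,5,0,0,0,0,0,3]
Step 22: insert o at [8, 14] -> counters=[2,0,0,0,0,0,0,0,6,0,0,0,0,0,4]
Step 23: delete w at [0, 8] -> counters=[1,0,0,0,0,0,0,0,5,0,0,0,0,0,4]
Step 24: insert o at [8, 14] -> counters=[1,0,0,0,0,0,0,0,6,0,0,0,0,0,5]
Step 25: insert o at [8, 14] -> counters=[1,0,0,0,0,0,0,0,7,0,0,0,0,0,6]
Step 26: insert o at [8, 14] -> counters=[1,0,0,0,0,0,0,0,8,0,0,0,0,0,7]
Final counters=[1,0,0,0,0,0,0,0,8,0,0,0,0,0,7] -> counters[0]=1

Answer: 1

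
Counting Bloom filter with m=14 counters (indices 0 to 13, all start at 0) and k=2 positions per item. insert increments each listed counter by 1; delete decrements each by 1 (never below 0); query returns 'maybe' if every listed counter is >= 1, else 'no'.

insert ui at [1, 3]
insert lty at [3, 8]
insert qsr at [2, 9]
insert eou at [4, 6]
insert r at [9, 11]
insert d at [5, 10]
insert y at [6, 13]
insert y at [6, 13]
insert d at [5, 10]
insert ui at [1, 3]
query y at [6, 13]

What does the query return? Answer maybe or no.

Step 1: insert ui at [1, 3] -> counters=[0,1,0,1,0,0,0,0,0,0,0,0,0,0]
Step 2: insert lty at [3, 8] -> counters=[0,1,0,2,0,0,0,0,1,0,0,0,0,0]
Step 3: insert qsr at [2, 9] -> counters=[0,1,1,2,0,0,0,0,1,1,0,0,0,0]
Step 4: insert eou at [4, 6] -> counters=[0,1,1,2,1,0,1,0,1,1,0,0,0,0]
Step 5: insert r at [9, 11] -> counters=[0,1,1,2,1,0,1,0,1,2,0,1,0,0]
Step 6: insert d at [5, 10] -> counters=[0,1,1,2,1,1,1,0,1,2,1,1,0,0]
Step 7: insert y at [6, 13] -> counters=[0,1,1,2,1,1,2,0,1,2,1,1,0,1]
Step 8: insert y at [6, 13] -> counters=[0,1,1,2,1,1,3,0,1,2,1,1,0,2]
Step 9: insert d at [5, 10] -> counters=[0,1,1,2,1,2,3,0,1,2,2,1,0,2]
Step 10: insert ui at [1, 3] -> counters=[0,2,1,3,1,2,3,0,1,2,2,1,0,2]
Query y: check counters[6]=3 counters[13]=2 -> maybe

Answer: maybe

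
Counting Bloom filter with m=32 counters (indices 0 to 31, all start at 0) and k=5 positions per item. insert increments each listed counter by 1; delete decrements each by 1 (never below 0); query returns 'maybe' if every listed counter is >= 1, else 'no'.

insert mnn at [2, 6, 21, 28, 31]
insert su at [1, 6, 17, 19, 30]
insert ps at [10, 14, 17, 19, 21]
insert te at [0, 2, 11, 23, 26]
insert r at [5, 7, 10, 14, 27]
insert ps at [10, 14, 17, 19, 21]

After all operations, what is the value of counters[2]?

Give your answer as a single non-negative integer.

Step 1: insert mnn at [2, 6, 21, 28, 31] -> counters=[0,0,1,0,0,0,1,0,0,0,0,0,0,0,0,0,0,0,0,0,0,1,0,0,0,0,0,0,1,0,0,1]
Step 2: insert su at [1, 6, 17, 19, 30] -> counters=[0,1,1,0,0,0,2,0,0,0,0,0,0,0,0,0,0,1,0,1,0,1,0,0,0,0,0,0,1,0,1,1]
Step 3: insert ps at [10, 14, 17, 19, 21] -> counters=[0,1,1,0,0,0,2,0,0,0,1,0,0,0,1,0,0,2,0,2,0,2,0,0,0,0,0,0,1,0,1,1]
Step 4: insert te at [0, 2, 11, 23, 26] -> counters=[1,1,2,0,0,0,2,0,0,0,1,1,0,0,1,0,0,2,0,2,0,2,0,1,0,0,1,0,1,0,1,1]
Step 5: insert r at [5, 7, 10, 14, 27] -> counters=[1,1,2,0,0,1,2,1,0,0,2,1,0,0,2,0,0,2,0,2,0,2,0,1,0,0,1,1,1,0,1,1]
Step 6: insert ps at [10, 14, 17, 19, 21] -> counters=[1,1,2,0,0,1,2,1,0,0,3,1,0,0,3,0,0,3,0,3,0,3,0,1,0,0,1,1,1,0,1,1]
Final counters=[1,1,2,0,0,1,2,1,0,0,3,1,0,0,3,0,0,3,0,3,0,3,0,1,0,0,1,1,1,0,1,1] -> counters[2]=2

Answer: 2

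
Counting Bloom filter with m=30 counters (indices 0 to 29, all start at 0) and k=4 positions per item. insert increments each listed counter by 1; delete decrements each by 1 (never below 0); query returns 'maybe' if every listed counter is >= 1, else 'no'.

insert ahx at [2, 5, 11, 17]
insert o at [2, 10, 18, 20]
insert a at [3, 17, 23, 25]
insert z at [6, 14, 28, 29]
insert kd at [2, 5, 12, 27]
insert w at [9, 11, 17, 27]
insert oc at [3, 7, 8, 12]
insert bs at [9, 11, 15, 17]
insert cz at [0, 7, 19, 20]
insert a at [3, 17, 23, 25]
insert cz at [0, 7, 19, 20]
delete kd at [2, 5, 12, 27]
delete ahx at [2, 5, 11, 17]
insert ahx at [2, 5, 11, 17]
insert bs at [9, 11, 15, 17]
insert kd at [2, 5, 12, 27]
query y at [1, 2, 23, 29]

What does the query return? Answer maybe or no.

Answer: no

Derivation:
Step 1: insert ahx at [2, 5, 11, 17] -> counters=[0,0,1,0,0,1,0,0,0,0,0,1,0,0,0,0,0,1,0,0,0,0,0,0,0,0,0,0,0,0]
Step 2: insert o at [2, 10, 18, 20] -> counters=[0,0,2,0,0,1,0,0,0,0,1,1,0,0,0,0,0,1,1,0,1,0,0,0,0,0,0,0,0,0]
Step 3: insert a at [3, 17, 23, 25] -> counters=[0,0,2,1,0,1,0,0,0,0,1,1,0,0,0,0,0,2,1,0,1,0,0,1,0,1,0,0,0,0]
Step 4: insert z at [6, 14, 28, 29] -> counters=[0,0,2,1,0,1,1,0,0,0,1,1,0,0,1,0,0,2,1,0,1,0,0,1,0,1,0,0,1,1]
Step 5: insert kd at [2, 5, 12, 27] -> counters=[0,0,3,1,0,2,1,0,0,0,1,1,1,0,1,0,0,2,1,0,1,0,0,1,0,1,0,1,1,1]
Step 6: insert w at [9, 11, 17, 27] -> counters=[0,0,3,1,0,2,1,0,0,1,1,2,1,0,1,0,0,3,1,0,1,0,0,1,0,1,0,2,1,1]
Step 7: insert oc at [3, 7, 8, 12] -> counters=[0,0,3,2,0,2,1,1,1,1,1,2,2,0,1,0,0,3,1,0,1,0,0,1,0,1,0,2,1,1]
Step 8: insert bs at [9, 11, 15, 17] -> counters=[0,0,3,2,0,2,1,1,1,2,1,3,2,0,1,1,0,4,1,0,1,0,0,1,0,1,0,2,1,1]
Step 9: insert cz at [0, 7, 19, 20] -> counters=[1,0,3,2,0,2,1,2,1,2,1,3,2,0,1,1,0,4,1,1,2,0,0,1,0,1,0,2,1,1]
Step 10: insert a at [3, 17, 23, 25] -> counters=[1,0,3,3,0,2,1,2,1,2,1,3,2,0,1,1,0,5,1,1,2,0,0,2,0,2,0,2,1,1]
Step 11: insert cz at [0, 7, 19, 20] -> counters=[2,0,3,3,0,2,1,3,1,2,1,3,2,0,1,1,0,5,1,2,3,0,0,2,0,2,0,2,1,1]
Step 12: delete kd at [2, 5, 12, 27] -> counters=[2,0,2,3,0,1,1,3,1,2,1,3,1,0,1,1,0,5,1,2,3,0,0,2,0,2,0,1,1,1]
Step 13: delete ahx at [2, 5, 11, 17] -> counters=[2,0,1,3,0,0,1,3,1,2,1,2,1,0,1,1,0,4,1,2,3,0,0,2,0,2,0,1,1,1]
Step 14: insert ahx at [2, 5, 11, 17] -> counters=[2,0,2,3,0,1,1,3,1,2,1,3,1,0,1,1,0,5,1,2,3,0,0,2,0,2,0,1,1,1]
Step 15: insert bs at [9, 11, 15, 17] -> counters=[2,0,2,3,0,1,1,3,1,3,1,4,1,0,1,2,0,6,1,2,3,0,0,2,0,2,0,1,1,1]
Step 16: insert kd at [2, 5, 12, 27] -> counters=[2,0,3,3,0,2,1,3,1,3,1,4,2,0,1,2,0,6,1,2,3,0,0,2,0,2,0,2,1,1]
Query y: check counters[1]=0 counters[2]=3 counters[23]=2 counters[29]=1 -> no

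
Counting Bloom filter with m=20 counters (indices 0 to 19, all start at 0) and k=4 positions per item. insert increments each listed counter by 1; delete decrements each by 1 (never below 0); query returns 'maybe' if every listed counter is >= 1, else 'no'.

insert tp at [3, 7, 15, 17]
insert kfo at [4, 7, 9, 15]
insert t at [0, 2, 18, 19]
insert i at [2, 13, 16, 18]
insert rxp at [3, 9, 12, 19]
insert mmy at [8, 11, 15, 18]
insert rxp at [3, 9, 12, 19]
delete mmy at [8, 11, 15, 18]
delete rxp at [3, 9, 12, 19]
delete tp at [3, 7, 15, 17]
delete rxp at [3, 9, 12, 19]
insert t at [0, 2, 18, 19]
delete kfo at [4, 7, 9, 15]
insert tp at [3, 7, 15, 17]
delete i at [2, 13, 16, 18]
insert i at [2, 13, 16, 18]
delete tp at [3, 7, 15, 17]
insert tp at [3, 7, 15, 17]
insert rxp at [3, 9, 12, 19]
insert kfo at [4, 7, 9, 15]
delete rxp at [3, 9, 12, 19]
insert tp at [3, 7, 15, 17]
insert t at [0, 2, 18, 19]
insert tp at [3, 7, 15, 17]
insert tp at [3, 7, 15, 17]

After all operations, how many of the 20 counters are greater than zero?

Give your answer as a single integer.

Step 1: insert tp at [3, 7, 15, 17] -> counters=[0,0,0,1,0,0,0,1,0,0,0,0,0,0,0,1,0,1,0,0]
Step 2: insert kfo at [4, 7, 9, 15] -> counters=[0,0,0,1,1,0,0,2,0,1,0,0,0,0,0,2,0,1,0,0]
Step 3: insert t at [0, 2, 18, 19] -> counters=[1,0,1,1,1,0,0,2,0,1,0,0,0,0,0,2,0,1,1,1]
Step 4: insert i at [2, 13, 16, 18] -> counters=[1,0,2,1,1,0,0,2,0,1,0,0,0,1,0,2,1,1,2,1]
Step 5: insert rxp at [3, 9, 12, 19] -> counters=[1,0,2,2,1,0,0,2,0,2,0,0,1,1,0,2,1,1,2,2]
Step 6: insert mmy at [8, 11, 15, 18] -> counters=[1,0,2,2,1,0,0,2,1,2,0,1,1,1,0,3,1,1,3,2]
Step 7: insert rxp at [3, 9, 12, 19] -> counters=[1,0,2,3,1,0,0,2,1,3,0,1,2,1,0,3,1,1,3,3]
Step 8: delete mmy at [8, 11, 15, 18] -> counters=[1,0,2,3,1,0,0,2,0,3,0,0,2,1,0,2,1,1,2,3]
Step 9: delete rxp at [3, 9, 12, 19] -> counters=[1,0,2,2,1,0,0,2,0,2,0,0,1,1,0,2,1,1,2,2]
Step 10: delete tp at [3, 7, 15, 17] -> counters=[1,0,2,1,1,0,0,1,0,2,0,0,1,1,0,1,1,0,2,2]
Step 11: delete rxp at [3, 9, 12, 19] -> counters=[1,0,2,0,1,0,0,1,0,1,0,0,0,1,0,1,1,0,2,1]
Step 12: insert t at [0, 2, 18, 19] -> counters=[2,0,3,0,1,0,0,1,0,1,0,0,0,1,0,1,1,0,3,2]
Step 13: delete kfo at [4, 7, 9, 15] -> counters=[2,0,3,0,0,0,0,0,0,0,0,0,0,1,0,0,1,0,3,2]
Step 14: insert tp at [3, 7, 15, 17] -> counters=[2,0,3,1,0,0,0,1,0,0,0,0,0,1,0,1,1,1,3,2]
Step 15: delete i at [2, 13, 16, 18] -> counters=[2,0,2,1,0,0,0,1,0,0,0,0,0,0,0,1,0,1,2,2]
Step 16: insert i at [2, 13, 16, 18] -> counters=[2,0,3,1,0,0,0,1,0,0,0,0,0,1,0,1,1,1,3,2]
Step 17: delete tp at [3, 7, 15, 17] -> counters=[2,0,3,0,0,0,0,0,0,0,0,0,0,1,0,0,1,0,3,2]
Step 18: insert tp at [3, 7, 15, 17] -> counters=[2,0,3,1,0,0,0,1,0,0,0,0,0,1,0,1,1,1,3,2]
Step 19: insert rxp at [3, 9, 12, 19] -> counters=[2,0,3,2,0,0,0,1,0,1,0,0,1,1,0,1,1,1,3,3]
Step 20: insert kfo at [4, 7, 9, 15] -> counters=[2,0,3,2,1,0,0,2,0,2,0,0,1,1,0,2,1,1,3,3]
Step 21: delete rxp at [3, 9, 12, 19] -> counters=[2,0,3,1,1,0,0,2,0,1,0,0,0,1,0,2,1,1,3,2]
Step 22: insert tp at [3, 7, 15, 17] -> counters=[2,0,3,2,1,0,0,3,0,1,0,0,0,1,0,3,1,2,3,2]
Step 23: insert t at [0, 2, 18, 19] -> counters=[3,0,4,2,1,0,0,3,0,1,0,0,0,1,0,3,1,2,4,3]
Step 24: insert tp at [3, 7, 15, 17] -> counters=[3,0,4,3,1,0,0,4,0,1,0,0,0,1,0,4,1,3,4,3]
Step 25: insert tp at [3, 7, 15, 17] -> counters=[3,0,4,4,1,0,0,5,0,1,0,0,0,1,0,5,1,4,4,3]
Final counters=[3,0,4,4,1,0,0,5,0,1,0,0,0,1,0,5,1,4,4,3] -> 12 nonzero

Answer: 12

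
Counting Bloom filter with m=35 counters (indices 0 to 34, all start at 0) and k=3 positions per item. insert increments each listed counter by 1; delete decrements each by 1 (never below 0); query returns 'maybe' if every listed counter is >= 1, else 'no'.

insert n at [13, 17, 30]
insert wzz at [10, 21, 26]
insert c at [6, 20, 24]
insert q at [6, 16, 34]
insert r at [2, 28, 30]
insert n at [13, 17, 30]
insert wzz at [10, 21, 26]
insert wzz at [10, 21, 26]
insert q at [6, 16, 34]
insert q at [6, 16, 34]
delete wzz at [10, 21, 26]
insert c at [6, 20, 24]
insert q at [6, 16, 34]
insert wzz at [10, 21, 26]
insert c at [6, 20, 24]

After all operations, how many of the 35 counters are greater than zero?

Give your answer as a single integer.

Answer: 13

Derivation:
Step 1: insert n at [13, 17, 30] -> counters=[0,0,0,0,0,0,0,0,0,0,0,0,0,1,0,0,0,1,0,0,0,0,0,0,0,0,0,0,0,0,1,0,0,0,0]
Step 2: insert wzz at [10, 21, 26] -> counters=[0,0,0,0,0,0,0,0,0,0,1,0,0,1,0,0,0,1,0,0,0,1,0,0,0,0,1,0,0,0,1,0,0,0,0]
Step 3: insert c at [6, 20, 24] -> counters=[0,0,0,0,0,0,1,0,0,0,1,0,0,1,0,0,0,1,0,0,1,1,0,0,1,0,1,0,0,0,1,0,0,0,0]
Step 4: insert q at [6, 16, 34] -> counters=[0,0,0,0,0,0,2,0,0,0,1,0,0,1,0,0,1,1,0,0,1,1,0,0,1,0,1,0,0,0,1,0,0,0,1]
Step 5: insert r at [2, 28, 30] -> counters=[0,0,1,0,0,0,2,0,0,0,1,0,0,1,0,0,1,1,0,0,1,1,0,0,1,0,1,0,1,0,2,0,0,0,1]
Step 6: insert n at [13, 17, 30] -> counters=[0,0,1,0,0,0,2,0,0,0,1,0,0,2,0,0,1,2,0,0,1,1,0,0,1,0,1,0,1,0,3,0,0,0,1]
Step 7: insert wzz at [10, 21, 26] -> counters=[0,0,1,0,0,0,2,0,0,0,2,0,0,2,0,0,1,2,0,0,1,2,0,0,1,0,2,0,1,0,3,0,0,0,1]
Step 8: insert wzz at [10, 21, 26] -> counters=[0,0,1,0,0,0,2,0,0,0,3,0,0,2,0,0,1,2,0,0,1,3,0,0,1,0,3,0,1,0,3,0,0,0,1]
Step 9: insert q at [6, 16, 34] -> counters=[0,0,1,0,0,0,3,0,0,0,3,0,0,2,0,0,2,2,0,0,1,3,0,0,1,0,3,0,1,0,3,0,0,0,2]
Step 10: insert q at [6, 16, 34] -> counters=[0,0,1,0,0,0,4,0,0,0,3,0,0,2,0,0,3,2,0,0,1,3,0,0,1,0,3,0,1,0,3,0,0,0,3]
Step 11: delete wzz at [10, 21, 26] -> counters=[0,0,1,0,0,0,4,0,0,0,2,0,0,2,0,0,3,2,0,0,1,2,0,0,1,0,2,0,1,0,3,0,0,0,3]
Step 12: insert c at [6, 20, 24] -> counters=[0,0,1,0,0,0,5,0,0,0,2,0,0,2,0,0,3,2,0,0,2,2,0,0,2,0,2,0,1,0,3,0,0,0,3]
Step 13: insert q at [6, 16, 34] -> counters=[0,0,1,0,0,0,6,0,0,0,2,0,0,2,0,0,4,2,0,0,2,2,0,0,2,0,2,0,1,0,3,0,0,0,4]
Step 14: insert wzz at [10, 21, 26] -> counters=[0,0,1,0,0,0,6,0,0,0,3,0,0,2,0,0,4,2,0,0,2,3,0,0,2,0,3,0,1,0,3,0,0,0,4]
Step 15: insert c at [6, 20, 24] -> counters=[0,0,1,0,0,0,7,0,0,0,3,0,0,2,0,0,4,2,0,0,3,3,0,0,3,0,3,0,1,0,3,0,0,0,4]
Final counters=[0,0,1,0,0,0,7,0,0,0,3,0,0,2,0,0,4,2,0,0,3,3,0,0,3,0,3,0,1,0,3,0,0,0,4] -> 13 nonzero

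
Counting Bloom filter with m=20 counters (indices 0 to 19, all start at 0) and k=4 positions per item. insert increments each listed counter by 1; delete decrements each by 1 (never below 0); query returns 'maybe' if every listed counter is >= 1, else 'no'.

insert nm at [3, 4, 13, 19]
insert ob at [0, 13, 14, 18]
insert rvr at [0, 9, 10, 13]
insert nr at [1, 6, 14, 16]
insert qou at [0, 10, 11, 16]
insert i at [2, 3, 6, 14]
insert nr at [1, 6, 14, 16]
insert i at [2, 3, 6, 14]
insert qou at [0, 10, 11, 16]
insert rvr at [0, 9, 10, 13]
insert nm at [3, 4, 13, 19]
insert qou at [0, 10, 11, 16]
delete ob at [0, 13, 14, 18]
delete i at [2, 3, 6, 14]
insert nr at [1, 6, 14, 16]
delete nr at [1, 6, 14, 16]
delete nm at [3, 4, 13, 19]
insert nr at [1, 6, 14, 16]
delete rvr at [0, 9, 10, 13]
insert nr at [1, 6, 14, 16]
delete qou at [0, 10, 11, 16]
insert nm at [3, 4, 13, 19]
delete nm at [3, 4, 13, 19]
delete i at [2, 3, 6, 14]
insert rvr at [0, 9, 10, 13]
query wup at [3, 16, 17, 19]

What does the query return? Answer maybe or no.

Step 1: insert nm at [3, 4, 13, 19] -> counters=[0,0,0,1,1,0,0,0,0,0,0,0,0,1,0,0,0,0,0,1]
Step 2: insert ob at [0, 13, 14, 18] -> counters=[1,0,0,1,1,0,0,0,0,0,0,0,0,2,1,0,0,0,1,1]
Step 3: insert rvr at [0, 9, 10, 13] -> counters=[2,0,0,1,1,0,0,0,0,1,1,0,0,3,1,0,0,0,1,1]
Step 4: insert nr at [1, 6, 14, 16] -> counters=[2,1,0,1,1,0,1,0,0,1,1,0,0,3,2,0,1,0,1,1]
Step 5: insert qou at [0, 10, 11, 16] -> counters=[3,1,0,1,1,0,1,0,0,1,2,1,0,3,2,0,2,0,1,1]
Step 6: insert i at [2, 3, 6, 14] -> counters=[3,1,1,2,1,0,2,0,0,1,2,1,0,3,3,0,2,0,1,1]
Step 7: insert nr at [1, 6, 14, 16] -> counters=[3,2,1,2,1,0,3,0,0,1,2,1,0,3,4,0,3,0,1,1]
Step 8: insert i at [2, 3, 6, 14] -> counters=[3,2,2,3,1,0,4,0,0,1,2,1,0,3,5,0,3,0,1,1]
Step 9: insert qou at [0, 10, 11, 16] -> counters=[4,2,2,3,1,0,4,0,0,1,3,2,0,3,5,0,4,0,1,1]
Step 10: insert rvr at [0, 9, 10, 13] -> counters=[5,2,2,3,1,0,4,0,0,2,4,2,0,4,5,0,4,0,1,1]
Step 11: insert nm at [3, 4, 13, 19] -> counters=[5,2,2,4,2,0,4,0,0,2,4,2,0,5,5,0,4,0,1,2]
Step 12: insert qou at [0, 10, 11, 16] -> counters=[6,2,2,4,2,0,4,0,0,2,5,3,0,5,5,0,5,0,1,2]
Step 13: delete ob at [0, 13, 14, 18] -> counters=[5,2,2,4,2,0,4,0,0,2,5,3,0,4,4,0,5,0,0,2]
Step 14: delete i at [2, 3, 6, 14] -> counters=[5,2,1,3,2,0,3,0,0,2,5,3,0,4,3,0,5,0,0,2]
Step 15: insert nr at [1, 6, 14, 16] -> counters=[5,3,1,3,2,0,4,0,0,2,5,3,0,4,4,0,6,0,0,2]
Step 16: delete nr at [1, 6, 14, 16] -> counters=[5,2,1,3,2,0,3,0,0,2,5,3,0,4,3,0,5,0,0,2]
Step 17: delete nm at [3, 4, 13, 19] -> counters=[5,2,1,2,1,0,3,0,0,2,5,3,0,3,3,0,5,0,0,1]
Step 18: insert nr at [1, 6, 14, 16] -> counters=[5,3,1,2,1,0,4,0,0,2,5,3,0,3,4,0,6,0,0,1]
Step 19: delete rvr at [0, 9, 10, 13] -> counters=[4,3,1,2,1,0,4,0,0,1,4,3,0,2,4,0,6,0,0,1]
Step 20: insert nr at [1, 6, 14, 16] -> counters=[4,4,1,2,1,0,5,0,0,1,4,3,0,2,5,0,7,0,0,1]
Step 21: delete qou at [0, 10, 11, 16] -> counters=[3,4,1,2,1,0,5,0,0,1,3,2,0,2,5,0,6,0,0,1]
Step 22: insert nm at [3, 4, 13, 19] -> counters=[3,4,1,3,2,0,5,0,0,1,3,2,0,3,5,0,6,0,0,2]
Step 23: delete nm at [3, 4, 13, 19] -> counters=[3,4,1,2,1,0,5,0,0,1,3,2,0,2,5,0,6,0,0,1]
Step 24: delete i at [2, 3, 6, 14] -> counters=[3,4,0,1,1,0,4,0,0,1,3,2,0,2,4,0,6,0,0,1]
Step 25: insert rvr at [0, 9, 10, 13] -> counters=[4,4,0,1,1,0,4,0,0,2,4,2,0,3,4,0,6,0,0,1]
Query wup: check counters[3]=1 counters[16]=6 counters[17]=0 counters[19]=1 -> no

Answer: no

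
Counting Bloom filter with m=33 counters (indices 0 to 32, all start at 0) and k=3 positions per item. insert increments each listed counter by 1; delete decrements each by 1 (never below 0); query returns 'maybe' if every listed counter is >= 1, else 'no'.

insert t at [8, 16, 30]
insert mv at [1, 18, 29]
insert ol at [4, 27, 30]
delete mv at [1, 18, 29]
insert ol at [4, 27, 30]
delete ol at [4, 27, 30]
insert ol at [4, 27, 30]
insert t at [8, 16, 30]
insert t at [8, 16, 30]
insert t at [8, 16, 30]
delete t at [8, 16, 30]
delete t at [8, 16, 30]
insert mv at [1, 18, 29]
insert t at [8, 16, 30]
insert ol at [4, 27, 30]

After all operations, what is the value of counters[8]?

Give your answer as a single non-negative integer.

Answer: 3

Derivation:
Step 1: insert t at [8, 16, 30] -> counters=[0,0,0,0,0,0,0,0,1,0,0,0,0,0,0,0,1,0,0,0,0,0,0,0,0,0,0,0,0,0,1,0,0]
Step 2: insert mv at [1, 18, 29] -> counters=[0,1,0,0,0,0,0,0,1,0,0,0,0,0,0,0,1,0,1,0,0,0,0,0,0,0,0,0,0,1,1,0,0]
Step 3: insert ol at [4, 27, 30] -> counters=[0,1,0,0,1,0,0,0,1,0,0,0,0,0,0,0,1,0,1,0,0,0,0,0,0,0,0,1,0,1,2,0,0]
Step 4: delete mv at [1, 18, 29] -> counters=[0,0,0,0,1,0,0,0,1,0,0,0,0,0,0,0,1,0,0,0,0,0,0,0,0,0,0,1,0,0,2,0,0]
Step 5: insert ol at [4, 27, 30] -> counters=[0,0,0,0,2,0,0,0,1,0,0,0,0,0,0,0,1,0,0,0,0,0,0,0,0,0,0,2,0,0,3,0,0]
Step 6: delete ol at [4, 27, 30] -> counters=[0,0,0,0,1,0,0,0,1,0,0,0,0,0,0,0,1,0,0,0,0,0,0,0,0,0,0,1,0,0,2,0,0]
Step 7: insert ol at [4, 27, 30] -> counters=[0,0,0,0,2,0,0,0,1,0,0,0,0,0,0,0,1,0,0,0,0,0,0,0,0,0,0,2,0,0,3,0,0]
Step 8: insert t at [8, 16, 30] -> counters=[0,0,0,0,2,0,0,0,2,0,0,0,0,0,0,0,2,0,0,0,0,0,0,0,0,0,0,2,0,0,4,0,0]
Step 9: insert t at [8, 16, 30] -> counters=[0,0,0,0,2,0,0,0,3,0,0,0,0,0,0,0,3,0,0,0,0,0,0,0,0,0,0,2,0,0,5,0,0]
Step 10: insert t at [8, 16, 30] -> counters=[0,0,0,0,2,0,0,0,4,0,0,0,0,0,0,0,4,0,0,0,0,0,0,0,0,0,0,2,0,0,6,0,0]
Step 11: delete t at [8, 16, 30] -> counters=[0,0,0,0,2,0,0,0,3,0,0,0,0,0,0,0,3,0,0,0,0,0,0,0,0,0,0,2,0,0,5,0,0]
Step 12: delete t at [8, 16, 30] -> counters=[0,0,0,0,2,0,0,0,2,0,0,0,0,0,0,0,2,0,0,0,0,0,0,0,0,0,0,2,0,0,4,0,0]
Step 13: insert mv at [1, 18, 29] -> counters=[0,1,0,0,2,0,0,0,2,0,0,0,0,0,0,0,2,0,1,0,0,0,0,0,0,0,0,2,0,1,4,0,0]
Step 14: insert t at [8, 16, 30] -> counters=[0,1,0,0,2,0,0,0,3,0,0,0,0,0,0,0,3,0,1,0,0,0,0,0,0,0,0,2,0,1,5,0,0]
Step 15: insert ol at [4, 27, 30] -> counters=[0,1,0,0,3,0,0,0,3,0,0,0,0,0,0,0,3,0,1,0,0,0,0,0,0,0,0,3,0,1,6,0,0]
Final counters=[0,1,0,0,3,0,0,0,3,0,0,0,0,0,0,0,3,0,1,0,0,0,0,0,0,0,0,3,0,1,6,0,0] -> counters[8]=3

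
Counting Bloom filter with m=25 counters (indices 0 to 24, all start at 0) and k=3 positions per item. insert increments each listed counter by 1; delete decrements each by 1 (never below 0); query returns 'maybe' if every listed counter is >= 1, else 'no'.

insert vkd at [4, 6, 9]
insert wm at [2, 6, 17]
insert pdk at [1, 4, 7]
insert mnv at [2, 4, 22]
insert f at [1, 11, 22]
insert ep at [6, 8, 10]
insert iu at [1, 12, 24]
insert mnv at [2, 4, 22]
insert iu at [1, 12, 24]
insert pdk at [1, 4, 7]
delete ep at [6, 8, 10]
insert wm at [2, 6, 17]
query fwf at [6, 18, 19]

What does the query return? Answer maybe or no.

Step 1: insert vkd at [4, 6, 9] -> counters=[0,0,0,0,1,0,1,0,0,1,0,0,0,0,0,0,0,0,0,0,0,0,0,0,0]
Step 2: insert wm at [2, 6, 17] -> counters=[0,0,1,0,1,0,2,0,0,1,0,0,0,0,0,0,0,1,0,0,0,0,0,0,0]
Step 3: insert pdk at [1, 4, 7] -> counters=[0,1,1,0,2,0,2,1,0,1,0,0,0,0,0,0,0,1,0,0,0,0,0,0,0]
Step 4: insert mnv at [2, 4, 22] -> counters=[0,1,2,0,3,0,2,1,0,1,0,0,0,0,0,0,0,1,0,0,0,0,1,0,0]
Step 5: insert f at [1, 11, 22] -> counters=[0,2,2,0,3,0,2,1,0,1,0,1,0,0,0,0,0,1,0,0,0,0,2,0,0]
Step 6: insert ep at [6, 8, 10] -> counters=[0,2,2,0,3,0,3,1,1,1,1,1,0,0,0,0,0,1,0,0,0,0,2,0,0]
Step 7: insert iu at [1, 12, 24] -> counters=[0,3,2,0,3,0,3,1,1,1,1,1,1,0,0,0,0,1,0,0,0,0,2,0,1]
Step 8: insert mnv at [2, 4, 22] -> counters=[0,3,3,0,4,0,3,1,1,1,1,1,1,0,0,0,0,1,0,0,0,0,3,0,1]
Step 9: insert iu at [1, 12, 24] -> counters=[0,4,3,0,4,0,3,1,1,1,1,1,2,0,0,0,0,1,0,0,0,0,3,0,2]
Step 10: insert pdk at [1, 4, 7] -> counters=[0,5,3,0,5,0,3,2,1,1,1,1,2,0,0,0,0,1,0,0,0,0,3,0,2]
Step 11: delete ep at [6, 8, 10] -> counters=[0,5,3,0,5,0,2,2,0,1,0,1,2,0,0,0,0,1,0,0,0,0,3,0,2]
Step 12: insert wm at [2, 6, 17] -> counters=[0,5,4,0,5,0,3,2,0,1,0,1,2,0,0,0,0,2,0,0,0,0,3,0,2]
Query fwf: check counters[6]=3 counters[18]=0 counters[19]=0 -> no

Answer: no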